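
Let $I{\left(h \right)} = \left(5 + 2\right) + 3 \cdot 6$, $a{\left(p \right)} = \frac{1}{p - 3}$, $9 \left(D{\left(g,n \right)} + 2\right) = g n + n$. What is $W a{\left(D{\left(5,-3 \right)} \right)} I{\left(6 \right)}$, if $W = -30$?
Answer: $\frac{750}{7} \approx 107.14$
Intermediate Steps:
$D{\left(g,n \right)} = -2 + \frac{n}{9} + \frac{g n}{9}$ ($D{\left(g,n \right)} = -2 + \frac{g n + n}{9} = -2 + \frac{n + g n}{9} = -2 + \left(\frac{n}{9} + \frac{g n}{9}\right) = -2 + \frac{n}{9} + \frac{g n}{9}$)
$a{\left(p \right)} = \frac{1}{-3 + p}$ ($a{\left(p \right)} = \frac{1}{p - 3} = \frac{1}{-3 + p}$)
$I{\left(h \right)} = 25$ ($I{\left(h \right)} = 7 + 18 = 25$)
$W a{\left(D{\left(5,-3 \right)} \right)} I{\left(6 \right)} = - \frac{30}{-3 + \left(-2 + \frac{1}{9} \left(-3\right) + \frac{1}{9} \cdot 5 \left(-3\right)\right)} 25 = - \frac{30}{-3 - 4} \cdot 25 = - \frac{30}{-7} \cdot 25 = \left(-30\right) \left(- \frac{1}{7}\right) 25 = \frac{30}{7} \cdot 25 = \frac{750}{7}$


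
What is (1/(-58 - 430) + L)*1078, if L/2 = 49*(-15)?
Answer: -386657579/244 ≈ -1.5847e+6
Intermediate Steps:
L = -1470 (L = 2*(49*(-15)) = 2*(-735) = -1470)
(1/(-58 - 430) + L)*1078 = (1/(-58 - 430) - 1470)*1078 = (1/(-488) - 1470)*1078 = (-1/488 - 1470)*1078 = -717361/488*1078 = -386657579/244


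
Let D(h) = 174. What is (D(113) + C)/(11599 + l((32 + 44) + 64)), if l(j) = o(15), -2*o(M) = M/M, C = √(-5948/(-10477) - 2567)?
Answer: 348/23197 + 2*I*√281710929747/243034969 ≈ 0.015002 + 0.0043678*I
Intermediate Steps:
C = I*√281710929747/10477 (C = √(-5948*(-1/10477) - 2567) = √(5948/10477 - 2567) = √(-26888511/10477) = I*√281710929747/10477 ≈ 50.66*I)
o(M) = -½ (o(M) = -M/(2*M) = -½*1 = -½)
l(j) = -½
(D(113) + C)/(11599 + l((32 + 44) + 64)) = (174 + I*√281710929747/10477)/(11599 - ½) = (174 + I*√281710929747/10477)/(23197/2) = (174 + I*√281710929747/10477)*(2/23197) = 348/23197 + 2*I*√281710929747/243034969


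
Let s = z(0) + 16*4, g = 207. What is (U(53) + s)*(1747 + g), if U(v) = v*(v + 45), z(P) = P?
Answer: 10274132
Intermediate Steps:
U(v) = v*(45 + v)
s = 64 (s = 0 + 16*4 = 0 + 64 = 64)
(U(53) + s)*(1747 + g) = (53*(45 + 53) + 64)*(1747 + 207) = (53*98 + 64)*1954 = (5194 + 64)*1954 = 5258*1954 = 10274132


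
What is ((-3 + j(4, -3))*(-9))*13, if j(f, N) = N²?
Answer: -702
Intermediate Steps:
((-3 + j(4, -3))*(-9))*13 = ((-3 + (-3)²)*(-9))*13 = ((-3 + 9)*(-9))*13 = (6*(-9))*13 = -54*13 = -702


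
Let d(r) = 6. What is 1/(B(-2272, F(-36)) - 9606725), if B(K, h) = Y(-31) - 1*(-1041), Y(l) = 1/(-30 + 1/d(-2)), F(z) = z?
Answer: -179/1719417442 ≈ -1.0411e-7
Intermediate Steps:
Y(l) = -6/179 (Y(l) = 1/(-30 + 1/6) = 1/(-30 + ⅙) = 1/(-179/6) = -6/179)
B(K, h) = 186333/179 (B(K, h) = -6/179 - 1*(-1041) = -6/179 + 1041 = 186333/179)
1/(B(-2272, F(-36)) - 9606725) = 1/(186333/179 - 9606725) = 1/(-1719417442/179) = -179/1719417442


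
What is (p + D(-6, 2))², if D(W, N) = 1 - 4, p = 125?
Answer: 14884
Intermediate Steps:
D(W, N) = -3
(p + D(-6, 2))² = (125 - 3)² = 122² = 14884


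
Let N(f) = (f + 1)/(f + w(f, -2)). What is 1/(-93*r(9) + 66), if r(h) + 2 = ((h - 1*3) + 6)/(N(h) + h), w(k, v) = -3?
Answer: 8/1179 ≈ 0.0067854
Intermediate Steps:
N(f) = (1 + f)/(-3 + f) (N(f) = (f + 1)/(f - 3) = (1 + f)/(-3 + f))
r(h) = -2 + (3 + h)/(h + (1 + h)/(-3 + h)) (r(h) = -2 + ((h - 1*3) + 6)/((1 + h)/(-3 + h) + h) = -2 + ((h - 3) + 6)/(h + (1 + h)/(-3 + h)) = -2 + ((-3 + h) + 6)/(h + (1 + h)/(-3 + h)) = -2 + (3 + h)/(h + (1 + h)/(-3 + h)))
1/(-93*r(9) + 66) = 1/(-93*(-11 - 1*9² + 4*9)/(1 + 9² - 2*9) + 66) = 1/(-93*(-11 - 1*81 + 36)/(1 + 81 - 18) + 66) = 1/(-93*(-11 - 81 + 36)/64 + 66) = 1/(-93*(-56)/64 + 66) = 1/(-93*(-7/8) + 66) = 1/(651/8 + 66) = 1/(1179/8) = 8/1179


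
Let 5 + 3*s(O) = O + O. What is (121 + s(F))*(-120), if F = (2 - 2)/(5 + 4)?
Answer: -14320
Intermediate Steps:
F = 0 (F = 0/9 = 0*(1/9) = 0)
s(O) = -5/3 + 2*O/3 (s(O) = -5/3 + (O + O)/3 = -5/3 + (2*O)/3 = -5/3 + 2*O/3)
(121 + s(F))*(-120) = (121 + (-5/3 + (2/3)*0))*(-120) = (121 + (-5/3 + 0))*(-120) = (121 - 5/3)*(-120) = (358/3)*(-120) = -14320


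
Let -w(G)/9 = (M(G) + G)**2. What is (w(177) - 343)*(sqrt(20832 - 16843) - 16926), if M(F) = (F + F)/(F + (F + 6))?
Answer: 966290453583/200 - 114178241*sqrt(3989)/400 ≈ 4.8134e+9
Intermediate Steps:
M(F) = 2*F/(6 + 2*F) (M(F) = (2*F)/(F + (6 + F)) = (2*F)/(6 + 2*F) = 2*F/(6 + 2*F))
w(G) = -9*(G + G/(3 + G))**2 (w(G) = -9*(G/(3 + G) + G)**2 = -9*(G + G/(3 + G))**2)
(w(177) - 343)*(sqrt(20832 - 16843) - 16926) = (-9*177**2*(4 + 177)**2/(3 + 177)**2 - 343)*(sqrt(20832 - 16843) - 16926) = (-9*31329*181**2/180**2 - 343)*(sqrt(3989) - 16926) = (-9*31329*1/32400*32761 - 343)*(-16926 + sqrt(3989)) = (-114041041/400 - 343)*(-16926 + sqrt(3989)) = -114178241*(-16926 + sqrt(3989))/400 = 966290453583/200 - 114178241*sqrt(3989)/400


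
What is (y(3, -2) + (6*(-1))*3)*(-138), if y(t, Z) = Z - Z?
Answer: 2484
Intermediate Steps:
y(t, Z) = 0
(y(3, -2) + (6*(-1))*3)*(-138) = (0 + (6*(-1))*3)*(-138) = (0 - 6*3)*(-138) = (0 - 18)*(-138) = -18*(-138) = 2484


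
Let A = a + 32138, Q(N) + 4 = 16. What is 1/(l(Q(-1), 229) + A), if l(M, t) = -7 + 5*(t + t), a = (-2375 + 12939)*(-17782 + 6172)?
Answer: -1/122613619 ≈ -8.1557e-9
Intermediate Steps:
Q(N) = 12 (Q(N) = -4 + 16 = 12)
a = -122648040 (a = 10564*(-11610) = -122648040)
A = -122615902 (A = -122648040 + 32138 = -122615902)
l(M, t) = -7 + 10*t (l(M, t) = -7 + 5*(2*t) = -7 + 10*t)
1/(l(Q(-1), 229) + A) = 1/((-7 + 10*229) - 122615902) = 1/((-7 + 2290) - 122615902) = 1/(2283 - 122615902) = 1/(-122613619) = -1/122613619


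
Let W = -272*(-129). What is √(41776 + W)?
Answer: 8*√1201 ≈ 277.24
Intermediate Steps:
W = 35088
√(41776 + W) = √(41776 + 35088) = √76864 = 8*√1201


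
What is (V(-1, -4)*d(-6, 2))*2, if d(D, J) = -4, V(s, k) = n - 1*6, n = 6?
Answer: 0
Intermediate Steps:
V(s, k) = 0 (V(s, k) = 6 - 1*6 = 6 - 6 = 0)
(V(-1, -4)*d(-6, 2))*2 = (0*(-4))*2 = 0*2 = 0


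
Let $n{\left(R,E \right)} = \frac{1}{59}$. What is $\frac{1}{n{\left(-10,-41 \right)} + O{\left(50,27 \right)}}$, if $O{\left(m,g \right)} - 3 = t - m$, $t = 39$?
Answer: $- \frac{59}{471} \approx -0.12527$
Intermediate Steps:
$n{\left(R,E \right)} = \frac{1}{59}$
$O{\left(m,g \right)} = 42 - m$ ($O{\left(m,g \right)} = 3 - \left(-39 + m\right) = 42 - m$)
$\frac{1}{n{\left(-10,-41 \right)} + O{\left(50,27 \right)}} = \frac{1}{\frac{1}{59} + \left(42 - 50\right)} = \frac{1}{\frac{1}{59} - 8} = \frac{1}{- \frac{471}{59}} = - \frac{59}{471}$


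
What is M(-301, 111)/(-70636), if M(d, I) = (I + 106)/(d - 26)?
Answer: 217/23097972 ≈ 9.3948e-6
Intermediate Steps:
M(d, I) = (106 + I)/(-26 + d)
M(-301, 111)/(-70636) = ((106 + 111)/(-26 - 301))/(-70636) = (217/(-327))*(-1/70636) = -1/327*217*(-1/70636) = -217/327*(-1/70636) = 217/23097972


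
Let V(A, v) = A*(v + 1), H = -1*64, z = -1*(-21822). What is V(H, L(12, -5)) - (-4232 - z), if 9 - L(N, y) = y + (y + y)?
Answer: 24454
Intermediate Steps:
z = 21822
H = -64
L(N, y) = 9 - 3*y (L(N, y) = 9 - (y + (y + y)) = 9 - (y + 2*y) = 9 - 3*y)
V(A, v) = A*(1 + v)
V(H, L(12, -5)) - (-4232 - z) = -64*(1 + (9 - 3*(-5))) - (-4232 - 1*21822) = -64*(1 + (9 + 15)) - (-4232 - 21822) = -64*(1 + 24) - 1*(-26054) = -64*25 + 26054 = -1600 + 26054 = 24454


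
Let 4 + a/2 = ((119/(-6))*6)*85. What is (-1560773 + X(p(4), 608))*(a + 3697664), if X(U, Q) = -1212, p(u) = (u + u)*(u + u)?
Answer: -5744084250610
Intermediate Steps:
p(u) = 4*u² (p(u) = (2*u)*(2*u) = 4*u²)
a = -20238 (a = -8 + 2*(((119/(-6))*6)*85) = -8 + 2*(((119*(-⅙))*6)*85) = -8 + 2*(-119/6*6*85) = -8 + 2*(-119*85) = -8 + 2*(-10115) = -8 - 20230 = -20238)
(-1560773 + X(p(4), 608))*(a + 3697664) = (-1560773 - 1212)*(-20238 + 3697664) = -1561985*3677426 = -5744084250610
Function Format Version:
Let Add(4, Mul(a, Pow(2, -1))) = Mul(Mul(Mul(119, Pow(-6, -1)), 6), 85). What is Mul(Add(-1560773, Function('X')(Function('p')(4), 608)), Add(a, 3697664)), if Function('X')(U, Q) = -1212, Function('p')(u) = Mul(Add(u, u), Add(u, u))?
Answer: -5744084250610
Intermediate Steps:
Function('p')(u) = Mul(4, Pow(u, 2)) (Function('p')(u) = Mul(Mul(2, u), Mul(2, u)) = Mul(4, Pow(u, 2)))
a = -20238 (a = Add(-8, Mul(2, Mul(Mul(Mul(119, Pow(-6, -1)), 6), 85))) = Add(-8, Mul(2, Mul(Mul(Mul(119, Rational(-1, 6)), 6), 85))) = Add(-8, Mul(2, Mul(Mul(Rational(-119, 6), 6), 85))) = Add(-8, Mul(2, Mul(-119, 85))) = Add(-8, Mul(2, -10115)) = Add(-8, -20230) = -20238)
Mul(Add(-1560773, Function('X')(Function('p')(4), 608)), Add(a, 3697664)) = Mul(Add(-1560773, -1212), Add(-20238, 3697664)) = Mul(-1561985, 3677426) = -5744084250610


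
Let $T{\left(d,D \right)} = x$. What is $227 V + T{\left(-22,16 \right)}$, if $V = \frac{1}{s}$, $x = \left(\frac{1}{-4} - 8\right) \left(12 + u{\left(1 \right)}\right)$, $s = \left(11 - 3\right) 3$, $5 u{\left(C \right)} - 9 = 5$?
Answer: $- \frac{13517}{120} \approx -112.64$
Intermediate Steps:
$u{\left(C \right)} = \frac{14}{5}$ ($u{\left(C \right)} = \frac{9}{5} + \frac{1}{5} \cdot 5 = \frac{9}{5} + 1 = \frac{14}{5}$)
$s = 24$ ($s = 8 \cdot 3 = 24$)
$x = - \frac{1221}{10}$ ($x = \left(\frac{1}{-4} - 8\right) \left(12 + \frac{14}{5}\right) = \left(- \frac{1}{4} - 8\right) \frac{74}{5} = \left(- \frac{33}{4}\right) \frac{74}{5} = - \frac{1221}{10} \approx -122.1$)
$T{\left(d,D \right)} = - \frac{1221}{10}$
$V = \frac{1}{24} \approx 0.041667$
$227 V + T{\left(-22,16 \right)} = 227 \cdot \frac{1}{24} - \frac{1221}{10} = \frac{227}{24} - \frac{1221}{10} = - \frac{13517}{120}$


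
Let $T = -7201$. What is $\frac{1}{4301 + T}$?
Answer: $- \frac{1}{2900} \approx -0.00034483$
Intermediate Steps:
$\frac{1}{4301 + T} = \frac{1}{4301 - 7201} = \frac{1}{-2900} = - \frac{1}{2900}$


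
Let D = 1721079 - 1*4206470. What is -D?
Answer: 2485391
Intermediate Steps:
D = -2485391 (D = 1721079 - 4206470 = -2485391)
-D = -1*(-2485391) = 2485391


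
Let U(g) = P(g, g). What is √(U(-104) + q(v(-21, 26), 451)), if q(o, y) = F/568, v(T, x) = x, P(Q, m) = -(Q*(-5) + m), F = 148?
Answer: I*√8382970/142 ≈ 20.39*I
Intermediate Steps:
P(Q, m) = -m + 5*Q (P(Q, m) = -(-5*Q + m) = -(m - 5*Q) = -m + 5*Q)
U(g) = 4*g (U(g) = -g + 5*g = 4*g)
q(o, y) = 37/142 (q(o, y) = 148/568 = 148*(1/568) = 37/142)
√(U(-104) + q(v(-21, 26), 451)) = √(4*(-104) + 37/142) = √(-416 + 37/142) = √(-59035/142) = I*√8382970/142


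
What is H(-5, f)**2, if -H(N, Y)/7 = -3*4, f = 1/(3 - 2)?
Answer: 7056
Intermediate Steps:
f = 1 (f = 1/1 = 1)
H(N, Y) = 84 (H(N, Y) = -(-21)*4 = -7*(-12) = 84)
H(-5, f)**2 = 84**2 = 7056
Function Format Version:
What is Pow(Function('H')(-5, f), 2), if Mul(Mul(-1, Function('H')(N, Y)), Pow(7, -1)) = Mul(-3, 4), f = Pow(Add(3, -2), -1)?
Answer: 7056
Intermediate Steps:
f = 1 (f = Pow(1, -1) = 1)
Function('H')(N, Y) = 84 (Function('H')(N, Y) = Mul(-7, Mul(-3, 4)) = Mul(-7, -12) = 84)
Pow(Function('H')(-5, f), 2) = Pow(84, 2) = 7056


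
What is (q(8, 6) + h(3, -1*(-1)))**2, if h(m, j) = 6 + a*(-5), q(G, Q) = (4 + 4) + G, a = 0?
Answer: 484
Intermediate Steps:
q(G, Q) = 8 + G
h(m, j) = 6 (h(m, j) = 6 + 0*(-5) = 6 + 0 = 6)
(q(8, 6) + h(3, -1*(-1)))**2 = ((8 + 8) + 6)**2 = (16 + 6)**2 = 22**2 = 484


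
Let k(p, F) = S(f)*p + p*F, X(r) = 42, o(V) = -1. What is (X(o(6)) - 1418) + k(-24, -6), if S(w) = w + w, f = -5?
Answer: -992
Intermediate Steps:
S(w) = 2*w
k(p, F) = -10*p + F*p (k(p, F) = (2*(-5))*p + p*F = -10*p + F*p)
(X(o(6)) - 1418) + k(-24, -6) = (42 - 1418) - 24*(-10 - 6) = -1376 - 24*(-16) = -1376 + 384 = -992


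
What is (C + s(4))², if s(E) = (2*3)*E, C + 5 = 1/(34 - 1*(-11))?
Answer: 732736/2025 ≈ 361.84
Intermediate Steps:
C = -224/45 (C = -5 + 1/(34 - 1*(-11)) = -5 + 1/(34 + 11) = -5 + 1/45 = -224/45 ≈ -4.9778)
s(E) = 6*E
(C + s(4))² = (-224/45 + 6*4)² = (-224/45 + 24)² = (856/45)² = 732736/2025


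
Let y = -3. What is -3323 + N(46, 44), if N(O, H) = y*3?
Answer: -3332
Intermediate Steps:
N(O, H) = -9 (N(O, H) = -3*3 = -9)
-3323 + N(46, 44) = -3323 - 9 = -3332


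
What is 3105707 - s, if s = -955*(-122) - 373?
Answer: 2989570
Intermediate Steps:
s = 116137 (s = 116510 - 373 = 116137)
3105707 - s = 3105707 - 1*116137 = 3105707 - 116137 = 2989570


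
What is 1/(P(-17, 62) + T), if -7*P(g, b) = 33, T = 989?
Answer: 7/6890 ≈ 0.0010160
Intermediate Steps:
P(g, b) = -33/7 (P(g, b) = -⅐*33 = -33/7)
1/(P(-17, 62) + T) = 1/(-33/7 + 989) = 1/(6890/7) = 7/6890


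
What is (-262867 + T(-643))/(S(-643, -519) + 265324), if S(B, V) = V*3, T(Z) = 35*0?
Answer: -262867/263767 ≈ -0.99659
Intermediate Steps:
T(Z) = 0
S(B, V) = 3*V
(-262867 + T(-643))/(S(-643, -519) + 265324) = (-262867 + 0)/(3*(-519) + 265324) = -262867/(-1557 + 265324) = -262867/263767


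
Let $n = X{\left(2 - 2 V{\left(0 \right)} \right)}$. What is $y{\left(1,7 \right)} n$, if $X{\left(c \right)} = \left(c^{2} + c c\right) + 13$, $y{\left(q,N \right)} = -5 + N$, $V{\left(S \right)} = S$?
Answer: $42$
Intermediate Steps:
$X{\left(c \right)} = 13 + 2 c^{2}$ ($X{\left(c \right)} = \left(c^{2} + c^{2}\right) + 13 = 2 c^{2} + 13 = 13 + 2 c^{2}$)
$n = 21$ ($n = 13 + 2 \left(2 - 0\right)^{2} = 13 + 2 \left(2 + 0\right)^{2} = 13 + 2 \cdot 2^{2} = 13 + 2 \cdot 4 = 13 + 8 = 21$)
$y{\left(1,7 \right)} n = \left(-5 + 7\right) 21 = 2 \cdot 21 = 42$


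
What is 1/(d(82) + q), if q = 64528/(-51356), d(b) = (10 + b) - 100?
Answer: -347/3212 ≈ -0.10803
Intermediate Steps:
d(b) = -90 + b
q = -436/347 (q = 64528*(-1/51356) = -436/347 ≈ -1.2565)
1/(d(82) + q) = 1/((-90 + 82) - 436/347) = 1/(-8 - 436/347) = 1/(-3212/347) = -347/3212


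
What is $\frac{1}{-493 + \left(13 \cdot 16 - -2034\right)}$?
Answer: $\frac{1}{1749} \approx 0.00057176$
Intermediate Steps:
$\frac{1}{-493 + \left(13 \cdot 16 - -2034\right)} = \frac{1}{-493 + \left(208 + 2034\right)} = \frac{1}{-493 + 2242} = \frac{1}{1749}$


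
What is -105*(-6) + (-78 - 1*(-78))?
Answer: 630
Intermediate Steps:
-105*(-6) + (-78 - 1*(-78)) = 630 + (-78 + 78) = 630 + 0 = 630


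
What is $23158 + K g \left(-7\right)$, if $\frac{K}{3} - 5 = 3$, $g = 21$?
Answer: $19630$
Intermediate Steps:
$K = 24$ ($K = 15 + 3 \cdot 3 = 15 + 9 = 24$)
$23158 + K g \left(-7\right) = 23158 + 24 \cdot 21 \left(-7\right) = 23158 + 504 \left(-7\right) = 23158 - 3528 = 19630$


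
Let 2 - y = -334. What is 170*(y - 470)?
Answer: -22780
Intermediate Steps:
y = 336 (y = 2 - 1*(-334) = 2 + 334 = 336)
170*(y - 470) = 170*(336 - 470) = 170*(-134) = -22780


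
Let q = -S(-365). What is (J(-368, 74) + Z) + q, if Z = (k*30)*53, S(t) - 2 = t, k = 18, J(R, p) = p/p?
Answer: 28984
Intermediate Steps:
J(R, p) = 1
S(t) = 2 + t
q = 363 (q = -(2 - 365) = -1*(-363) = 363)
Z = 28620 (Z = (18*30)*53 = 540*53 = 28620)
(J(-368, 74) + Z) + q = (1 + 28620) + 363 = 28621 + 363 = 28984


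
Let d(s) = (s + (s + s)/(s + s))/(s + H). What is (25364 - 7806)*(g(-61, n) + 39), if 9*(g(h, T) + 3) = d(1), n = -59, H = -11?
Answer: 28426402/45 ≈ 6.3170e+5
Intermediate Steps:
d(s) = (1 + s)/(-11 + s) (d(s) = (s + (s + s)/(s + s))/(s - 11) = (s + (2*s)/((2*s)))/(-11 + s) = (s + (2*s)*(1/(2*s)))/(-11 + s) = (s + 1)/(-11 + s) = (1 + s)/(-11 + s))
g(h, T) = -136/45 (g(h, T) = -3 + ((1 + 1)/(-11 + 1))/9 = -3 + (2/(-10))/9 = -3 + (-1/10*2)/9 = -3 + (1/9)*(-1/5) = -3 - 1/45 = -136/45)
(25364 - 7806)*(g(-61, n) + 39) = (25364 - 7806)*(-136/45 + 39) = 17558*(1619/45) = 28426402/45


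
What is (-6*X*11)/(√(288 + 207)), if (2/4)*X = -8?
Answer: 32*√55/5 ≈ 47.464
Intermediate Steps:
X = -16 (X = 2*(-8) = -16)
(-6*X*11)/(√(288 + 207)) = (-6*(-16)*11)/(√(288 + 207)) = (96*11)/(√495) = 1056/((3*√55)) = 1056*(√55/165) = 32*√55/5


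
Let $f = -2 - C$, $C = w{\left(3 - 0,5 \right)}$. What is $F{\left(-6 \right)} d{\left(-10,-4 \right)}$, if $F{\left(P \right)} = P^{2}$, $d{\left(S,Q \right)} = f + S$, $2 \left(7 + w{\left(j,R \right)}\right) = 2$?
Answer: $-216$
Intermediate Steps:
$w{\left(j,R \right)} = -6$ ($w{\left(j,R \right)} = -7 + \frac{1}{2} \cdot 2 = -7 + 1 = -6$)
$C = -6$
$f = 4$ ($f = -2 - -6 = -2 + 6 = 4$)
$d{\left(S,Q \right)} = 4 + S$
$F{\left(-6 \right)} d{\left(-10,-4 \right)} = \left(-6\right)^{2} \left(4 - 10\right) = 36 \left(-6\right) = -216$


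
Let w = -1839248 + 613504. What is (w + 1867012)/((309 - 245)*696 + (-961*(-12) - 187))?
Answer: 641268/55889 ≈ 11.474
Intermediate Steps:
w = -1225744
(w + 1867012)/((309 - 245)*696 + (-961*(-12) - 187)) = (-1225744 + 1867012)/((309 - 245)*696 + (-961*(-12) - 187)) = 641268/(64*696 + (11532 - 187)) = 641268/(44544 + 11345) = 641268/55889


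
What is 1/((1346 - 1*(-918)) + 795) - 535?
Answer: -1636564/3059 ≈ -535.00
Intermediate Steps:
1/((1346 - 1*(-918)) + 795) - 535 = 1/((1346 + 918) + 795) - 535 = 1/(2264 + 795) - 535 = 1/3059 - 535 = -1636564/3059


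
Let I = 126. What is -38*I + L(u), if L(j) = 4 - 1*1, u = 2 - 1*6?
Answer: -4785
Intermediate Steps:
u = -4 (u = 2 - 6 = -4)
L(j) = 3 (L(j) = 4 - 1 = 3)
-38*I + L(u) = -38*126 + 3 = -4788 + 3 = -4785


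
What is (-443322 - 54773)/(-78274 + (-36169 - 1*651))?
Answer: 498095/115094 ≈ 4.3277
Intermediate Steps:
(-443322 - 54773)/(-78274 + (-36169 - 1*651)) = -498095/(-78274 + (-36169 - 651)) = -498095/(-78274 - 36820) = -498095/(-115094) = -498095*(-1/115094) = 498095/115094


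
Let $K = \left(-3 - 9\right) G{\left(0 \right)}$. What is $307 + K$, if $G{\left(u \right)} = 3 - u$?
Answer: $271$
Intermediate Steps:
$K = -36$ ($K = \left(-3 - 9\right) \left(3 - 0\right) = - 12 \left(3 + 0\right) = \left(-12\right) 3 = -36$)
$307 + K = 307 - 36 = 271$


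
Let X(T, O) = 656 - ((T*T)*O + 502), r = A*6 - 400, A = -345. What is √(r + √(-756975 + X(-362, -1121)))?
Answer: √(-2470 + 3*√16238167) ≈ 98.076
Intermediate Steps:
r = -2470 (r = -345*6 - 400 = -2070 - 400 = -2470)
X(T, O) = 154 - O*T² (X(T, O) = 656 - (T²*O + 502) = 656 - (O*T² + 502) = 656 - (502 + O*T²) = 656 + (-502 - O*T²) = 154 - O*T²)
√(r + √(-756975 + X(-362, -1121))) = √(-2470 + √(-756975 + (154 - 1*(-1121)*(-362)²))) = √(-2470 + √(-756975 + (154 - 1*(-1121)*131044))) = √(-2470 + √(-756975 + (154 + 146900324))) = √(-2470 + √(-756975 + 146900478)) = √(-2470 + √146143503) = √(-2470 + 3*√16238167)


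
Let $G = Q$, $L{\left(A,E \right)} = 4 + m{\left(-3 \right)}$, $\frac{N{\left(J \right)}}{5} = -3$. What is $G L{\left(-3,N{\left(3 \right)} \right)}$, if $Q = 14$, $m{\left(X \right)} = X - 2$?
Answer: $-14$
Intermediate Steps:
$m{\left(X \right)} = -2 + X$ ($m{\left(X \right)} = X - 2 = -2 + X$)
$N{\left(J \right)} = -15$ ($N{\left(J \right)} = 5 \left(-3\right) = -15$)
$L{\left(A,E \right)} = -1$ ($L{\left(A,E \right)} = 4 - 5 = -1$)
$G = 14$
$G L{\left(-3,N{\left(3 \right)} \right)} = 14 \left(-1\right) = -14$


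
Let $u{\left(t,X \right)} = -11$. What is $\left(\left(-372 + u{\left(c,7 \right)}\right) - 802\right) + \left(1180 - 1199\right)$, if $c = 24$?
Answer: $-1204$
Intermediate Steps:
$\left(\left(-372 + u{\left(c,7 \right)}\right) - 802\right) + \left(1180 - 1199\right) = \left(\left(-372 - 11\right) - 802\right) + \left(1180 - 1199\right) = \left(-383 - 802\right) + \left(1180 - 1199\right) = -1185 - 19 = -1204$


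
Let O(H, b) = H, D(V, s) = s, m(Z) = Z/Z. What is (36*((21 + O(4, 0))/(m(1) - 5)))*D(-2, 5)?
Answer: -1125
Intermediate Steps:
m(Z) = 1
(36*((21 + O(4, 0))/(m(1) - 5)))*D(-2, 5) = (36*((21 + 4)/(1 - 5)))*5 = (36*(25/(-4)))*5 = (36*(25*(-¼)))*5 = (36*(-25/4))*5 = -225*5 = -1125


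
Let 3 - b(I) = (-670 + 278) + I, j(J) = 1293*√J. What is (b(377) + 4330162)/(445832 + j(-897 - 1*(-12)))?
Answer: 1930532809760/200245758589 - 5598922740*I*√885/200245758589 ≈ 9.6408 - 0.83179*I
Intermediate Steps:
b(I) = 395 - I (b(I) = 3 - ((-670 + 278) + I) = 3 - (-392 + I) = 3 + (392 - I) = 395 - I)
(b(377) + 4330162)/(445832 + j(-897 - 1*(-12))) = ((395 - 1*377) + 4330162)/(445832 + 1293*√(-897 - 1*(-12))) = ((395 - 377) + 4330162)/(445832 + 1293*√(-897 + 12)) = (18 + 4330162)/(445832 + 1293*√(-885)) = 4330180/(445832 + 1293*(I*√885)) = 4330180/(445832 + 1293*I*√885)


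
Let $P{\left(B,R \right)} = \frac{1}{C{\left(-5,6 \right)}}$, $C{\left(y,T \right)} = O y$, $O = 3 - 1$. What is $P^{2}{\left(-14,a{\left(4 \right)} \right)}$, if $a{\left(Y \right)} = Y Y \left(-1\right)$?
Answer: $\frac{1}{100} \approx 0.01$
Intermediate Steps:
$O = 2$ ($O = 3 - 1 = 2$)
$a{\left(Y \right)} = - Y^{2}$ ($a{\left(Y \right)} = Y^{2} \left(-1\right) = - Y^{2}$)
$C{\left(y,T \right)} = 2 y$
$P{\left(B,R \right)} = - \frac{1}{10}$ ($P{\left(B,R \right)} = \frac{1}{2 \left(-5\right)} = \frac{1}{-10} = - \frac{1}{10}$)
$P^{2}{\left(-14,a{\left(4 \right)} \right)} = \left(- \frac{1}{10}\right)^{2} = \frac{1}{100}$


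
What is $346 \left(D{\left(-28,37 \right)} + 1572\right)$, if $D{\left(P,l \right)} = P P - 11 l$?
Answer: $674354$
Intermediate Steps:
$D{\left(P,l \right)} = P^{2} - 11 l$
$346 \left(D{\left(-28,37 \right)} + 1572\right) = 346 \left(\left(\left(-28\right)^{2} - 407\right) + 1572\right) = 346 \left(\left(784 - 407\right) + 1572\right) = 346 \left(377 + 1572\right) = 346 \cdot 1949 = 674354$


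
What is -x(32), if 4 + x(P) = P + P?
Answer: -60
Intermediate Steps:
x(P) = -4 + 2*P (x(P) = -4 + (P + P) = -4 + 2*P)
-x(32) = -(-4 + 2*32) = -(-4 + 64) = -1*60 = -60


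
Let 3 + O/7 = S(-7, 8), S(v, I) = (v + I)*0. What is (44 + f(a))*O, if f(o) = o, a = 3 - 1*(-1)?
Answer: -1008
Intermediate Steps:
a = 4 (a = 3 + 1 = 4)
S(v, I) = 0 (S(v, I) = (I + v)*0 = 0)
O = -21 (O = -21 + 7*0 = -21 + 0 = -21)
(44 + f(a))*O = (44 + 4)*(-21) = 48*(-21) = -1008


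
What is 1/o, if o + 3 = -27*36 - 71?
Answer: -1/1046 ≈ -0.00095602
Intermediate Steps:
o = -1046 (o = -3 + (-27*36 - 71) = -3 + (-972 - 71) = -3 - 1043 = -1046)
1/o = 1/(-1046) = -1/1046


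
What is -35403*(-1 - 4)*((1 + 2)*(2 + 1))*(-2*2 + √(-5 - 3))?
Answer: -6372540 + 3186270*I*√2 ≈ -6.3725e+6 + 4.5061e+6*I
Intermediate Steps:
-35403*(-1 - 4)*((1 + 2)*(2 + 1))*(-2*2 + √(-5 - 3)) = -35403*(-15*3)*(-4 + √(-8)) = -35403*(-5*9)*(-4 + 2*I*√2) = -(-1593135)*(-4 + 2*I*√2) = -35403*(180 - 90*I*√2) = -6372540 + 3186270*I*√2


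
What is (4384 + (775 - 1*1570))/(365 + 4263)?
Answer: 3589/4628 ≈ 0.77550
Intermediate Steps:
(4384 + (775 - 1*1570))/(365 + 4263) = (4384 + (775 - 1570))/4628 = (4384 - 795)*(1/4628) = 3589*(1/4628) = 3589/4628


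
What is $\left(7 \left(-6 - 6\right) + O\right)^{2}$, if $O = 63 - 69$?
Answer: $8100$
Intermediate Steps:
$O = -6$ ($O = 63 - 69 = -6$)
$\left(7 \left(-6 - 6\right) + O\right)^{2} = \left(7 \left(-6 - 6\right) - 6\right)^{2} = \left(7 \left(-12\right) - 6\right)^{2} = \left(-84 - 6\right)^{2} = \left(-90\right)^{2} = 8100$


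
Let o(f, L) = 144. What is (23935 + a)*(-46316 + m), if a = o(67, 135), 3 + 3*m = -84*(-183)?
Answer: -991886247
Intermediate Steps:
m = 5123 (m = -1 + (-84*(-183))/3 = -1 + (1/3)*15372 = -1 + 5124 = 5123)
a = 144
(23935 + a)*(-46316 + m) = (23935 + 144)*(-46316 + 5123) = 24079*(-41193) = -991886247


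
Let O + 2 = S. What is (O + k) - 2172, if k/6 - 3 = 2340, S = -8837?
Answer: 3047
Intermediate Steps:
k = 14058 (k = 18 + 6*2340 = 18 + 14040 = 14058)
O = -8839 (O = -2 - 8837 = -8839)
(O + k) - 2172 = (-8839 + 14058) - 2172 = 5219 - 2172 = 3047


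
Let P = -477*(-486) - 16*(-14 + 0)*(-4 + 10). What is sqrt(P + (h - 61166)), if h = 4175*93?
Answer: 5*sqrt(22411) ≈ 748.52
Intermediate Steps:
h = 388275
P = 233166 (P = 231822 - (-224)*6 = 231822 - 16*(-84) = 231822 + 1344 = 233166)
sqrt(P + (h - 61166)) = sqrt(233166 + (388275 - 61166)) = sqrt(233166 + 327109) = sqrt(560275) = 5*sqrt(22411)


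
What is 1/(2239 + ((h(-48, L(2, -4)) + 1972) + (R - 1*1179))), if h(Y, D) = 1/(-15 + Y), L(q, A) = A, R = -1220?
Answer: 63/114155 ≈ 0.00055188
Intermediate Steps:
1/(2239 + ((h(-48, L(2, -4)) + 1972) + (R - 1*1179))) = 1/(2239 + ((1/(-15 - 48) + 1972) + (-1220 - 1*1179))) = 1/(2239 + ((1/(-63) + 1972) + (-1220 - 1179))) = 1/(2239 + ((-1/63 + 1972) - 2399)) = 1/(2239 + (124235/63 - 2399)) = 1/(2239 - 26902/63) = 1/(114155/63) = 63/114155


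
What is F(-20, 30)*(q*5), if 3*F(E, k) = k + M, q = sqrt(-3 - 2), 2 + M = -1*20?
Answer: 40*I*sqrt(5)/3 ≈ 29.814*I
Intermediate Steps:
M = -22 (M = -2 - 1*20 = -2 - 20 = -22)
q = I*sqrt(5) (q = sqrt(-5) = I*sqrt(5) ≈ 2.2361*I)
F(E, k) = -22/3 + k/3 (F(E, k) = (k - 22)/3 = (-22 + k)/3 = -22/3 + k/3)
F(-20, 30)*(q*5) = (-22/3 + (1/3)*30)*((I*sqrt(5))*5) = (-22/3 + 10)*(5*I*sqrt(5)) = 8*(5*I*sqrt(5))/3 = 40*I*sqrt(5)/3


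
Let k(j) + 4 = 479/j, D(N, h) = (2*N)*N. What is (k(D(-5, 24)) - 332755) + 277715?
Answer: -2751721/50 ≈ -55034.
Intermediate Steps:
D(N, h) = 2*N²
k(j) = -4 + 479/j
(k(D(-5, 24)) - 332755) + 277715 = ((-4 + 479/((2*(-5)²))) - 332755) + 277715 = ((-4 + 479/((2*25))) - 332755) + 277715 = ((-4 + 479/50) - 332755) + 277715 = (279/50 - 332755) + 277715 = -16637471/50 + 277715 = -2751721/50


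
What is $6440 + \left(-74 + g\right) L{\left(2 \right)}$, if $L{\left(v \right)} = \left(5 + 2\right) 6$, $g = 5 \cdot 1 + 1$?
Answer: $3584$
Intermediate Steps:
$g = 6$ ($g = 5 + 1 = 6$)
$L{\left(v \right)} = 42$ ($L{\left(v \right)} = 7 \cdot 6 = 42$)
$6440 + \left(-74 + g\right) L{\left(2 \right)} = 6440 + \left(-74 + 6\right) 42 = 6440 - 2856 = 3584$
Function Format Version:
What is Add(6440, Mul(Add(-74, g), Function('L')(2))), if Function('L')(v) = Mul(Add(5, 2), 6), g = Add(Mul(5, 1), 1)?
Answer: 3584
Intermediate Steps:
g = 6 (g = Add(5, 1) = 6)
Function('L')(v) = 42 (Function('L')(v) = Mul(7, 6) = 42)
Add(6440, Mul(Add(-74, g), Function('L')(2))) = Add(6440, Mul(Add(-74, 6), 42)) = Add(6440, Mul(-68, 42)) = Add(6440, -2856) = 3584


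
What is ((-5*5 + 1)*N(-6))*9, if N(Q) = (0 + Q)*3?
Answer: 3888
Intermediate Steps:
N(Q) = 3*Q (N(Q) = Q*3 = 3*Q)
((-5*5 + 1)*N(-6))*9 = ((-5*5 + 1)*(3*(-6)))*9 = ((-25 + 1)*(-18))*9 = -24*(-18)*9 = 432*9 = 3888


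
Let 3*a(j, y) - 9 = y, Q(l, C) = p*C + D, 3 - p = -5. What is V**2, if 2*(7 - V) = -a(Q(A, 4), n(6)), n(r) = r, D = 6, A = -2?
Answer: 361/4 ≈ 90.250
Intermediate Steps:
p = 8 (p = 3 - 1*(-5) = 3 + 5 = 8)
Q(l, C) = 6 + 8*C (Q(l, C) = 8*C + 6 = 6 + 8*C)
a(j, y) = 3 + y/3
V = 19/2 (V = 7 - (-1)*(3 + (1/3)*6)/2 = 7 - (-1)*(3 + 2)/2 = 7 - (-1)*5/2 = 7 - 1/2*(-5) = 7 + 5/2 = 19/2 ≈ 9.5000)
V**2 = (19/2)**2 = 361/4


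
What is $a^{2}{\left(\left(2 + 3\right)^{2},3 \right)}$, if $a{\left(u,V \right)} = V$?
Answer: $9$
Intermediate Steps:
$a^{2}{\left(\left(2 + 3\right)^{2},3 \right)} = 3^{2} = 9$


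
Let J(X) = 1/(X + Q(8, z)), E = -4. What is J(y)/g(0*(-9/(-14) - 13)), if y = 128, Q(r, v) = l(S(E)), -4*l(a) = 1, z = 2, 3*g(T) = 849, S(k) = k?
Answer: 4/144613 ≈ 2.7660e-5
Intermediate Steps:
g(T) = 283 (g(T) = (1/3)*849 = 283)
l(a) = -1/4 (l(a) = -1/4*1 = -1/4)
Q(r, v) = -1/4
J(X) = 1/(-1/4 + X) (J(X) = 1/(X - 1/4) = 1/(-1/4 + X))
J(y)/g(0*(-9/(-14) - 13)) = (4/(-1 + 4*128))/283 = (4/(-1 + 512))*(1/283) = (4/511)*(1/283) = 4/144613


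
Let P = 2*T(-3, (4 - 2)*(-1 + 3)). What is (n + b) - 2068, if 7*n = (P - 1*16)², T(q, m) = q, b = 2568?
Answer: 3984/7 ≈ 569.14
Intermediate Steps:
P = -6 (P = 2*(-3) = -6)
n = 484/7 (n = (-6 - 1*16)²/7 = (-6 - 16)²/7 = (⅐)*(-22)² = (⅐)*484 = 484/7 ≈ 69.143)
(n + b) - 2068 = (484/7 + 2568) - 2068 = 18460/7 - 2068 = 3984/7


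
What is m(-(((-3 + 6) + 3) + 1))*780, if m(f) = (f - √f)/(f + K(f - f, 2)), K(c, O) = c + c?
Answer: 780 + 780*I*√7/7 ≈ 780.0 + 294.81*I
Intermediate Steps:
K(c, O) = 2*c
m(f) = (f - √f)/f (m(f) = (f - √f)/(f + 2*(f - f)) = (f - √f)/(f + 2*0) = (f - √f)/(f + 0) = (f - √f)/f)
m(-(((-3 + 6) + 3) + 1))*780 = ((-(((-3 + 6) + 3) + 1) - √(-(((-3 + 6) + 3) + 1)))/((-(((-3 + 6) + 3) + 1))))*780 = ((-((3 + 3) + 1) - √(-((3 + 3) + 1)))/((-((3 + 3) + 1))))*780 = ((-(6 + 1) - √(-(6 + 1)))/((-(6 + 1))))*780 = ((-1*7 - √(-1*7))/((-1*7)))*780 = ((-7 - √(-7))/(-7))*780 = -(-7 - I*√7)/7*780 = (1 + I*√7/7)*780 = 780 + 780*I*√7/7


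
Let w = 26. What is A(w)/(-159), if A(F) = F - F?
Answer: 0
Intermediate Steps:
A(F) = 0
A(w)/(-159) = 0/(-159) = 0*(-1/159) = 0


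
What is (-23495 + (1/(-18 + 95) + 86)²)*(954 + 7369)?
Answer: -113475456214/847 ≈ -1.3397e+8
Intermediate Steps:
(-23495 + (1/(-18 + 95) + 86)²)*(954 + 7369) = (-23495 + (1/77 + 86)²)*8323 = (-23495 + (6623/77)²)*8323 = (-23495 + 43864129/5929)*8323 = -95437726/5929*8323 = -113475456214/847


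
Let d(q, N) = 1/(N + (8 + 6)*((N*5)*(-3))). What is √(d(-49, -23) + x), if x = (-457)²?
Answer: 2*√1206481462802/4807 ≈ 457.00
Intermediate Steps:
d(q, N) = -1/(209*N) (d(q, N) = 1/(N + 14*((5*N)*(-3))) = 1/(N + 14*(-15*N)) = 1/(N - 210*N) = 1/(-209*N) = -1/(209*N))
x = 208849
√(d(-49, -23) + x) = √(-1/209/(-23) + 208849) = √(-1/209*(-1/23) + 208849) = √(1/4807 + 208849) = √(1003937144/4807) = 2*√1206481462802/4807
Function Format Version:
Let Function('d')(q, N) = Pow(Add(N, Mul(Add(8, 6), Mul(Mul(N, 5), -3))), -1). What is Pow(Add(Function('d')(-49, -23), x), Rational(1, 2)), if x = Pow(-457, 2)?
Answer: Mul(Rational(2, 4807), Pow(1206481462802, Rational(1, 2))) ≈ 457.00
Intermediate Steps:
Function('d')(q, N) = Mul(Rational(-1, 209), Pow(N, -1)) (Function('d')(q, N) = Pow(Add(N, Mul(14, Mul(Mul(5, N), -3))), -1) = Pow(Add(N, Mul(14, Mul(-15, N))), -1) = Pow(Add(N, Mul(-210, N)), -1) = Pow(Mul(-209, N), -1) = Mul(Rational(-1, 209), Pow(N, -1)))
x = 208849
Pow(Add(Function('d')(-49, -23), x), Rational(1, 2)) = Pow(Add(Mul(Rational(-1, 209), Pow(-23, -1)), 208849), Rational(1, 2)) = Pow(Add(Mul(Rational(-1, 209), Rational(-1, 23)), 208849), Rational(1, 2)) = Pow(Add(Rational(1, 4807), 208849), Rational(1, 2)) = Pow(Rational(1003937144, 4807), Rational(1, 2)) = Mul(Rational(2, 4807), Pow(1206481462802, Rational(1, 2)))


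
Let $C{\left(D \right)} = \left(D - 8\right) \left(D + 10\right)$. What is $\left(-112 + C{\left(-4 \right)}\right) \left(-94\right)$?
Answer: $17296$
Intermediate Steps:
$C{\left(D \right)} = \left(-8 + D\right) \left(10 + D\right)$
$\left(-112 + C{\left(-4 \right)}\right) \left(-94\right) = \left(-112 + \left(-80 + \left(-4\right)^{2} + 2 \left(-4\right)\right)\right) \left(-94\right) = \left(-112 - 72\right) \left(-94\right) = \left(-184\right) \left(-94\right) = 17296$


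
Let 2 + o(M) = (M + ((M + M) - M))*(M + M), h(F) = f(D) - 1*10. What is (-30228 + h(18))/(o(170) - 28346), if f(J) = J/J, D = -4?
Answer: -10079/29084 ≈ -0.34655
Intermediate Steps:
f(J) = 1
h(F) = -9 (h(F) = 1 - 1*10 = 1 - 10 = -9)
o(M) = -2 + 4*M**2 (o(M) = -2 + (M + ((M + M) - M))*(M + M) = -2 + (M + (2*M - M))*(2*M) = -2 + (M + M)*(2*M) = -2 + (2*M)*(2*M) = -2 + 4*M**2)
(-30228 + h(18))/(o(170) - 28346) = (-30228 - 9)/((-2 + 4*170**2) - 28346) = -30237/((-2 + 4*28900) - 28346) = -30237/((-2 + 115600) - 28346) = -30237/(115598 - 28346) = -30237/87252 = -30237*1/87252 = -10079/29084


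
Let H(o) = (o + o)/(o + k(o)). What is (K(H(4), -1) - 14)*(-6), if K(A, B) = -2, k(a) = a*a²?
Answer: 96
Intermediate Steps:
k(a) = a³
H(o) = 2*o/(o + o³) (H(o) = (o + o)/(o + o³) = (2*o)/(o + o³) = 2*o/(o + o³))
(K(H(4), -1) - 14)*(-6) = (-2 - 14)*(-6) = -16*(-6) = 96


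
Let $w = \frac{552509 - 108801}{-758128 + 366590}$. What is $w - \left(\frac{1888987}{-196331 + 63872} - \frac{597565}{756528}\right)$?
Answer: $\frac{91010610559619197}{6539268145102896} \approx 13.918$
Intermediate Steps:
$w = - \frac{221854}{195769}$ ($w = \frac{443708}{-391538} = 443708 \left(- \frac{1}{391538}\right) = - \frac{221854}{195769} \approx -1.1332$)
$w - \left(\frac{1888987}{-196331 + 63872} - \frac{597565}{756528}\right) = - \frac{221854}{195769} - \left(\frac{1888987}{-196331 + 63872} - \frac{597565}{756528}\right) = - \frac{221854}{195769} - \left(\frac{1888987}{-132459} - \frac{597565}{756528}\right) = - \frac{221854}{195769} - \left(1888987 \left(- \frac{1}{132459}\right) - \frac{597565}{756528}\right) = - \frac{221854}{195769} - \left(- \frac{1888987}{132459} - \frac{597565}{756528}\right) = - \frac{221854}{195769} - - \frac{502741473157}{33402980784} = - \frac{221854}{195769} + \frac{502741473157}{33402980784} = \frac{91010610559619197}{6539268145102896}$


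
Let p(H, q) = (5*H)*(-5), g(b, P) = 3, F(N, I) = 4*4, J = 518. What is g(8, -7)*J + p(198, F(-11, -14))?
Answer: -3396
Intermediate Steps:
F(N, I) = 16
p(H, q) = -25*H
g(8, -7)*J + p(198, F(-11, -14)) = 3*518 - 25*198 = 1554 - 4950 = -3396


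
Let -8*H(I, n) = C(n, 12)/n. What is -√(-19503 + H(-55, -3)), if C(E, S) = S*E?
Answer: -I*√78018/2 ≈ -139.66*I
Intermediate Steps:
C(E, S) = E*S
H(I, n) = -3/2 (H(I, n) = -n*12/(8*n) = -12*n/(8*n) = -⅛*12 = -3/2)
-√(-19503 + H(-55, -3)) = -√(-19503 - 3/2) = -√(-39009/2) = -I*√78018/2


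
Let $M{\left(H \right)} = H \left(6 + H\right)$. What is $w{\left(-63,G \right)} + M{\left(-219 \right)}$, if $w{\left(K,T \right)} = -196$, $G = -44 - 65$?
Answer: $46451$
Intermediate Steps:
$G = -109$
$w{\left(-63,G \right)} + M{\left(-219 \right)} = -196 - 219 \left(6 - 219\right) = -196 - -46647 = -196 + 46647 = 46451$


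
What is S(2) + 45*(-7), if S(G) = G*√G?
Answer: -315 + 2*√2 ≈ -312.17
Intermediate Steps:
S(G) = G^(3/2)
S(2) + 45*(-7) = 2^(3/2) + 45*(-7) = 2*√2 - 315 = -315 + 2*√2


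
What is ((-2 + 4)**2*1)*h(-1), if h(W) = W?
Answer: -4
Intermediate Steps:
((-2 + 4)**2*1)*h(-1) = ((-2 + 4)**2*1)*(-1) = (2**2*1)*(-1) = (4*1)*(-1) = 4*(-1) = -4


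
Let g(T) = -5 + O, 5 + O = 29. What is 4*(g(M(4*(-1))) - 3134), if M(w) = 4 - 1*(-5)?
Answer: -12460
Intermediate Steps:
O = 24 (O = -5 + 29 = 24)
M(w) = 9 (M(w) = 4 + 5 = 9)
g(T) = 19 (g(T) = -5 + 24 = 19)
4*(g(M(4*(-1))) - 3134) = 4*(19 - 3134) = 4*(-3115) = -12460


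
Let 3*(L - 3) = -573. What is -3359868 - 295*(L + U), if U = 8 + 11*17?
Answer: -3361933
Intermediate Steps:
L = -188 (L = 3 + (⅓)*(-573) = 3 - 191 = -188)
U = 195 (U = 8 + 187 = 195)
-3359868 - 295*(L + U) = -3359868 - 295*(-188 + 195) = -3359868 - 295*7 = -3359868 - 1*2065 = -3359868 - 2065 = -3361933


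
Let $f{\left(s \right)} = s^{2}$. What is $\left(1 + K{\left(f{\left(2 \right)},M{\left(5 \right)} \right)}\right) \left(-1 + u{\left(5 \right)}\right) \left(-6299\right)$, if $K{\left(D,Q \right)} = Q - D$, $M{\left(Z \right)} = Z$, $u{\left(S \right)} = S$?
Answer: $-50392$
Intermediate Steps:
$\left(1 + K{\left(f{\left(2 \right)},M{\left(5 \right)} \right)}\right) \left(-1 + u{\left(5 \right)}\right) \left(-6299\right) = \left(1 + \left(5 - 2^{2}\right)\right) \left(-1 + 5\right) \left(-6299\right) = \left(1 + \left(5 - 4\right)\right) 4 \left(-6299\right) = \left(1 + 1\right) 4 \left(-6299\right) = 2 \cdot 4 \left(-6299\right) = 8 \left(-6299\right) = -50392$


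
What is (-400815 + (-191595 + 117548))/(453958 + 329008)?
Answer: -237431/391483 ≈ -0.60649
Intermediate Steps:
(-400815 + (-191595 + 117548))/(453958 + 329008) = (-400815 - 74047)/782966 = -474862*1/782966 = -237431/391483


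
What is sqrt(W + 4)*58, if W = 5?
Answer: 174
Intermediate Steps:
sqrt(W + 4)*58 = sqrt(5 + 4)*58 = sqrt(9)*58 = 3*58 = 174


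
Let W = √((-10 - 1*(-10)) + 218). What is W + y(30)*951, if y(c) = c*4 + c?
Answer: 142650 + √218 ≈ 1.4266e+5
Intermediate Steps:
y(c) = 5*c (y(c) = 4*c + c = 5*c)
W = √218 (W = √((-10 + 10) + 218) = √(0 + 218) = √218 ≈ 14.765)
W + y(30)*951 = √218 + (5*30)*951 = √218 + 150*951 = √218 + 142650 = 142650 + √218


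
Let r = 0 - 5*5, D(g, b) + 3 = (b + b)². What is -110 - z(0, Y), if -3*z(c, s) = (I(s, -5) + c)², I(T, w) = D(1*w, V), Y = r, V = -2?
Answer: -161/3 ≈ -53.667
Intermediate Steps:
D(g, b) = -3 + 4*b² (D(g, b) = -3 + (b + b)² = -3 + (2*b)² = -3 + 4*b²)
r = -25 (r = 0 - 25 = -25)
Y = -25
I(T, w) = 13 (I(T, w) = -3 + 4*(-2)² = -3 + 4*4 = -3 + 16 = 13)
z(c, s) = -(13 + c)²/3
-110 - z(0, Y) = -110 - (-1)*(13 + 0)²/3 = -110 - (-1)*13²/3 = -110 - (-1)*169/3 = -110 - 1*(-169/3) = -110 + 169/3 = -161/3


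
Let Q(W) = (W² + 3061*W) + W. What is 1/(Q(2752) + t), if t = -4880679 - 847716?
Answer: 1/10271733 ≈ 9.7355e-8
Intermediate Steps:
t = -5728395
Q(W) = W² + 3062*W
1/(Q(2752) + t) = 1/(2752*(3062 + 2752) - 5728395) = 1/(2752*5814 - 5728395) = 1/(16000128 - 5728395) = 1/10271733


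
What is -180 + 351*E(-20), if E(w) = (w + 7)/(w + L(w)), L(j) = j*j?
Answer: -72963/380 ≈ -192.01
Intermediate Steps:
L(j) = j**2
E(w) = (7 + w)/(w + w**2) (E(w) = (w + 7)/(w + w**2) = (7 + w)/(w + w**2))
-180 + 351*E(-20) = -180 + 351*((7 - 20)/((-20)*(1 - 20))) = -180 + 351*(-1/20*(-13)/(-19)) = -180 + 351*(-1/20*(-1/19)*(-13)) = -180 + 351*(-13/380) = -180 - 4563/380 = -72963/380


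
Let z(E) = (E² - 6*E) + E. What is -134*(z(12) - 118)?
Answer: 4556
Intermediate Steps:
z(E) = E² - 5*E
-134*(z(12) - 118) = -134*(12*(-5 + 12) - 118) = -134*(12*7 - 118) = -134*(84 - 118) = -134*(-34) = 4556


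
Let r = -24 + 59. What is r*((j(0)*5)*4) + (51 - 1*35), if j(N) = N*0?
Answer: 16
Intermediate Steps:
r = 35
j(N) = 0
r*((j(0)*5)*4) + (51 - 1*35) = 35*((0*5)*4) + (51 - 1*35) = 35*(0*4) + (51 - 35) = 35*0 + 16 = 0 + 16 = 16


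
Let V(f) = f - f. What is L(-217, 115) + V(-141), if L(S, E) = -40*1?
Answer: -40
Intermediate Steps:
V(f) = 0
L(S, E) = -40
L(-217, 115) + V(-141) = -40 + 0 = -40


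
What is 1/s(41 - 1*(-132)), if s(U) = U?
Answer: 1/173 ≈ 0.0057803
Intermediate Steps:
1/s(41 - 1*(-132)) = 1/(41 - 1*(-132)) = 1/(41 + 132) = 1/173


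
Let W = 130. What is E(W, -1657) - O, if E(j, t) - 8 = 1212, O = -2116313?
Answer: 2117533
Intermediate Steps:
E(j, t) = 1220 (E(j, t) = 8 + 1212 = 1220)
E(W, -1657) - O = 1220 - 1*(-2116313) = 1220 + 2116313 = 2117533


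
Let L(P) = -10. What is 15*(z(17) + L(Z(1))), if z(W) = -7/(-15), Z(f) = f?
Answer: -143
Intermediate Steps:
z(W) = 7/15 (z(W) = -7*(-1/15) = 7/15)
15*(z(17) + L(Z(1))) = 15*(7/15 - 10) = 15*(-143/15) = -143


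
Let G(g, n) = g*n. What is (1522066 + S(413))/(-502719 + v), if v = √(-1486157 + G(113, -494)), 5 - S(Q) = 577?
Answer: -9806204387/3240101730 - 58519*I*√171331/3240101730 ≈ -3.0265 - 0.0074758*I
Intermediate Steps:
S(Q) = -572 (S(Q) = 5 - 1*577 = 5 - 577 = -572)
v = 3*I*√171331 (v = √(-1486157 + 113*(-494)) = √(-1486157 - 55822) = √(-1541979) = 3*I*√171331 ≈ 1241.8*I)
(1522066 + S(413))/(-502719 + v) = (1522066 - 572)/(-502719 + 3*I*√171331) = 1521494/(-502719 + 3*I*√171331)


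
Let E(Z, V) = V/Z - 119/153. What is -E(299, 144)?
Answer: 797/2691 ≈ 0.29617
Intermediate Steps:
E(Z, V) = -7/9 + V/Z (E(Z, V) = V/Z - 119*1/153 = V/Z - 7/9 = -7/9 + V/Z)
-E(299, 144) = -(-7/9 + 144/299) = -1*(-797/2691) = 797/2691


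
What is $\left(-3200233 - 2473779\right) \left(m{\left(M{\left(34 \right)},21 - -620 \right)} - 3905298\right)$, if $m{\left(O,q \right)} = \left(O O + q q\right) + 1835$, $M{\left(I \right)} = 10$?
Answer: $19816384777784$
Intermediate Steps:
$m{\left(O,q \right)} = 1835 + O^{2} + q^{2}$ ($m{\left(O,q \right)} = \left(O^{2} + q^{2}\right) + 1835 = 1835 + O^{2} + q^{2}$)
$\left(-3200233 - 2473779\right) \left(m{\left(M{\left(34 \right)},21 - -620 \right)} - 3905298\right) = \left(-3200233 - 2473779\right) \left(\left(1835 + 10^{2} + \left(21 - -620\right)^{2}\right) - 3905298\right) = - 5674012 \left(\left(1835 + 100 + \left(21 + 620\right)^{2}\right) - 3905298\right) = - 5674012 \left(\left(1835 + 100 + 641^{2}\right) - 3905298\right) = - 5674012 \left(\left(1835 + 100 + 410881\right) - 3905298\right) = - 5674012 \left(412816 - 3905298\right) = \left(-5674012\right) \left(-3492482\right) = 19816384777784$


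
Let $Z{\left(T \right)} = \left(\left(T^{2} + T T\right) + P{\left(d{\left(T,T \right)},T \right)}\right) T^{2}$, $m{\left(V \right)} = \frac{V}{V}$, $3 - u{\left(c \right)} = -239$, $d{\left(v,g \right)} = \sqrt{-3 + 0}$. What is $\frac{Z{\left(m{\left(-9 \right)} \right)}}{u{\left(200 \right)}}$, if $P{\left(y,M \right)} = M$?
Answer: $\frac{3}{242} \approx 0.012397$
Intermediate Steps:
$d{\left(v,g \right)} = i \sqrt{3}$ ($d{\left(v,g \right)} = \sqrt{-3} = i \sqrt{3}$)
$u{\left(c \right)} = 242$ ($u{\left(c \right)} = 3 - -239 = 3 + 239 = 242$)
$m{\left(V \right)} = 1$
$Z{\left(T \right)} = T^{2} \left(T + 2 T^{2}\right)$ ($Z{\left(T \right)} = \left(\left(T^{2} + T T\right) + T\right) T^{2} = \left(\left(T^{2} + T^{2}\right) + T\right) T^{2} = \left(2 T^{2} + T\right) T^{2} = \left(T + 2 T^{2}\right) T^{2} = T^{2} \left(T + 2 T^{2}\right)$)
$\frac{Z{\left(m{\left(-9 \right)} \right)}}{u{\left(200 \right)}} = \frac{1^{3} \left(1 + 2 \cdot 1\right)}{242} = 1 \left(1 + 2\right) \frac{1}{242} = 1 \cdot 3 \cdot \frac{1}{242} = 3 \cdot \frac{1}{242} = \frac{3}{242}$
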